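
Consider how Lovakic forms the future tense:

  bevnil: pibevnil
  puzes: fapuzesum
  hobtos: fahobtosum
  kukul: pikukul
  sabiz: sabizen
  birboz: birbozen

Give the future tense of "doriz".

dorizen

sabiz and bevnil both have last vowel 'i' yet inflect differently (sabizen, pibevnil), so the last vowel is not what conditions the rule; the final letter is.
"doriz" ends in -z. The stems ending in -z (sabiz → sabizen, birboz → birbozen) add -en.
The other patterns: stems ending in -l add the prefix pi-; stems ending in -s add fa- … -um around the stem.
So doriz → dorizen.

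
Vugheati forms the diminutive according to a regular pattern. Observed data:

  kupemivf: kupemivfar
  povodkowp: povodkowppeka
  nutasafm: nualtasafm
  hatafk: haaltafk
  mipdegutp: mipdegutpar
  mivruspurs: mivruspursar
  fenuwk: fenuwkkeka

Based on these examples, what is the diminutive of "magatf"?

magatfar

fenuwk and hatafk both end in -k yet inflect differently (fenuwkkeka, haaltafk), so the final letter is not what conditions the rule; the second-to-last letter is.
"magatf" has second-to-last letter 't'. The one such stem in the data (mipdegutp → mipdegutpar) adds -ar, so the same rule applies.
So magatf → magatfar.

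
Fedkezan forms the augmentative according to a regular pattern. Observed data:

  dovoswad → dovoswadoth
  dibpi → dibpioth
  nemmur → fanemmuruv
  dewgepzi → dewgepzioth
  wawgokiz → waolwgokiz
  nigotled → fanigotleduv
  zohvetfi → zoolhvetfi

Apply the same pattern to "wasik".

zohvetfi and dewgepzi both end in -i yet inflect differently (zoolhvetfi, dewgepzioth), so the final letter is not what conditions the rule; the first letter is.
"wasik" begins with w-. The one such stem in the data (wawgokiz → waolwgokiz) inserts -ol- after the first vowel (as does zohvetfi), so the same rule applies.
So wasik → waolsik.

waolsik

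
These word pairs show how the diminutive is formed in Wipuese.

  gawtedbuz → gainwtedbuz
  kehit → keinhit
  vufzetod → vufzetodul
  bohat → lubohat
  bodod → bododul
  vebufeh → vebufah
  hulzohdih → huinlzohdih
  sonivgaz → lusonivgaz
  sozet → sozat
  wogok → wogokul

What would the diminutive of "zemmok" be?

sozet and kehit both end in -t yet inflect differently (sozat, keinhit), so the final letter is not what conditions the rule; the last vowel is.
"zemmok" has last vowel 'o'. The stems whose last vowel is 'o' (vufzetod → vufzetodul, wogok → wogokul, bodod → bododul) add -ul.
So zemmok → zemmokul.

zemmokul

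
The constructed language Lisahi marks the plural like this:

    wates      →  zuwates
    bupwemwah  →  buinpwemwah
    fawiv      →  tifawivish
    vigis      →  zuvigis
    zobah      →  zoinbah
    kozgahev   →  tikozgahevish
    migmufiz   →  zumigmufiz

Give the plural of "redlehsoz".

zuredlehsoz

fawiv and migmufiz both have last vowel 'i' yet inflect differently (tifawivish, zumigmufiz), so the last vowel is not what conditions the rule; the final letter is.
"redlehsoz" ends in -z. The one such stem in the data (migmufiz → zumigmufiz) adds the prefix zu-, so the same rule applies.
The other patterns: stems ending in -h insert -in- after the first vowel; stems ending in -v add ti- … -ish around the stem.
So redlehsoz → zuredlehsoz.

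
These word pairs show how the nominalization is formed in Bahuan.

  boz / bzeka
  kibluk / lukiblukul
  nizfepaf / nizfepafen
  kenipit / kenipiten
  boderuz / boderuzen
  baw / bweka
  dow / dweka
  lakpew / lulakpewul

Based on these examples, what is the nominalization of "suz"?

szeka

"suz" has 1 vowel. The stems with 1 vowel (dow → dweka, boz → bzeka, baw → bweka) delete the last vowel and add -eka.
The other patterns: stems with 2 vowels add lu- … -ul around the stem; stems with 3 vowels add -en.
So suz → szeka.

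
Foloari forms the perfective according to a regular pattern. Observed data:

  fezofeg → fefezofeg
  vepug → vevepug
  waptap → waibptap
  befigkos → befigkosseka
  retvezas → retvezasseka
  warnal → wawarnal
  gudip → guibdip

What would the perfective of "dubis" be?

dubisseka

waptap and retvezas both have last vowel 'a' yet inflect differently (waibptap, retvezasseka), so the last vowel is not what conditions the rule; the final letter is.
"dubis" ends in -s. The stems ending in -s (befigkos → befigkosseka, retvezas → retvezasseka) double the final consonant and add -eka.
So dubis → dubisseka.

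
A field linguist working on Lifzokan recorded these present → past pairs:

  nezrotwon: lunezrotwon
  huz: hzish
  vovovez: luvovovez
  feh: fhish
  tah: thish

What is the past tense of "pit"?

vovovez and huz both end in -z yet inflect differently (luvovovez, hzish), so the final letter is not what conditions the rule; the number of vowels is.
"pit" has 1 vowel. The stems with 1 vowel (huz → hzish, feh → fhish, tah → thish) delete the last vowel and add -ish.
The other pattern: stems with 3 vowels add the prefix lu-.
So pit → ptish.

ptish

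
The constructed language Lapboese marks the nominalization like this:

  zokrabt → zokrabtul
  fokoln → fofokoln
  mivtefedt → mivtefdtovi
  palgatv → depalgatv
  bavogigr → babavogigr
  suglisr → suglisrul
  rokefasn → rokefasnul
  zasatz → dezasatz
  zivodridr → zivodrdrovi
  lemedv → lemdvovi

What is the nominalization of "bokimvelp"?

bobokimvelp

"bokimvelp" has second-to-last letter 'l'. The one such stem in the data (fokoln → fofokoln) repeats the first consonant+vowel as a prefix (as does bavogigr), so the same rule applies.
So bokimvelp → bobokimvelp.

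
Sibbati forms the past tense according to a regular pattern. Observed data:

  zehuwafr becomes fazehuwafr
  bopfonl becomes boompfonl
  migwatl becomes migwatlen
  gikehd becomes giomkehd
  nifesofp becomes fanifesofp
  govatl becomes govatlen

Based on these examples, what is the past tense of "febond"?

feombond

"febond" has second-to-last letter 'n'. The one such stem in the data (bopfonl → boompfonl) inserts -om- after the first vowel (as does gikehd), so the same rule applies.
The other patterns: stems whose second-to-last letter is 'f' add the prefix fa-; stems whose second-to-last letter is 't' add -en.
So febond → feombond.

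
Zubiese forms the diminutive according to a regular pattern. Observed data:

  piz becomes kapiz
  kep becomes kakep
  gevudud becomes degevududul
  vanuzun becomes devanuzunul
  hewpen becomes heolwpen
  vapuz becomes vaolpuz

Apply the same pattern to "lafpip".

laolfpip

piz and vapuz both end in -z yet inflect differently (kapiz, vaolpuz), so the final letter is not what conditions the rule; the number of vowels is.
"lafpip" has 2 vowels. The stems with 2 vowels (hewpen → heolwpen, vapuz → vaolpuz) insert -ol- after the first vowel.
The other patterns: stems with 1 vowel add the prefix ka-; stems with 3 vowels add de- … -ul around the stem.
So lafpip → laolfpip.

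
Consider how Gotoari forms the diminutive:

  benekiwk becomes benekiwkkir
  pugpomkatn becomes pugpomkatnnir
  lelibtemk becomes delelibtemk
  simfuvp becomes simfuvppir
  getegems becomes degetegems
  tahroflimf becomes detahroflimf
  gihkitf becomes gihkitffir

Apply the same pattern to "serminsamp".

deserminsamp

tahroflimf and gihkitf both end in -f yet inflect differently (detahroflimf, gihkitffir), so the final letter is not what conditions the rule; the second-to-last letter is.
"serminsamp" has second-to-last letter 'm'. The stems whose second-to-last letter is 'm' (getegems → degetegems, tahroflimf → detahroflimf, lelibtemk → delelibtemk) add the prefix de-.
So serminsamp → deserminsamp.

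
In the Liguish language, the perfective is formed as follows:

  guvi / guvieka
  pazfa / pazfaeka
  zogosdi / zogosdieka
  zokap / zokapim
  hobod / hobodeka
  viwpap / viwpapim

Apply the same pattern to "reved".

zokap and pazfa both have last vowel 'a' yet inflect differently (zokapim, pazfaeka), so the last vowel is not what conditions the rule; the final letter is.
"reved" ends in -d. The one such stem in the data (hobod → hobodeka) adds -eka, so the same rule applies.
The other pattern: stems ending in -p add -im.
So reved → revedeka.

revedeka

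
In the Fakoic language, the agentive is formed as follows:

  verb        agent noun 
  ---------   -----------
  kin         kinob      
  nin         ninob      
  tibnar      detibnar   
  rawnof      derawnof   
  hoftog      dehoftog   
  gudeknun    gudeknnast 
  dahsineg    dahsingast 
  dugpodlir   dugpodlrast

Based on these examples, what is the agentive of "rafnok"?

derafnok

"rafnok" has 2 vowels. The stems with 2 vowels (tibnar → detibnar, rawnof → derawnof, hoftog → dehoftog) add the prefix de-.
The other patterns: stems with 1 vowel add -ob; stems with 3 vowels delete the last vowel and add -ast.
So rafnok → derafnok.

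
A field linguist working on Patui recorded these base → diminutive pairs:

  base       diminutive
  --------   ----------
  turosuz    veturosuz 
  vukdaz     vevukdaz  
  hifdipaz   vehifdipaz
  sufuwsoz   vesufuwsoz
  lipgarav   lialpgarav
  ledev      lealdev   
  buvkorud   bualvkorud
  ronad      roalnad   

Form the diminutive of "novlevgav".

noalvlevgav

vukdaz and lipgarav both have last vowel 'a' yet inflect differently (vevukdaz, lialpgarav), so the last vowel is not what conditions the rule; the final letter is.
"novlevgav" ends in -v. The stems ending in -v (lipgarav → lialpgarav, ledev → lealdev) insert -al- after the first vowel.
The other pattern: stems ending in -z add the prefix ve-.
So novlevgav → noalvlevgav.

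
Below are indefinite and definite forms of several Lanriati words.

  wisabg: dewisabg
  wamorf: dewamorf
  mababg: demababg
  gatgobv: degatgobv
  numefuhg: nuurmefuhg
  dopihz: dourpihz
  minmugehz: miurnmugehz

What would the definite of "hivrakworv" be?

numefuhg and mababg both end in -g yet inflect differently (nuurmefuhg, demababg), so the final letter is not what conditions the rule; the second-to-last letter is.
"hivrakworv" has second-to-last letter 'r'. The one such stem in the data (wamorf → dewamorf) adds the prefix de-, so the same rule applies.
The other pattern: stems whose second-to-last letter is 'h' insert -ur- after the first vowel.
So hivrakworv → dehivrakworv.

dehivrakworv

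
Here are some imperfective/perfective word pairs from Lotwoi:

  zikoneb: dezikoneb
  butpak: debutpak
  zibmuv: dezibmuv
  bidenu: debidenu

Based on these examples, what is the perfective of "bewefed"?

debewefed

Every pair shown (zikoneb → dezikoneb, butpak → debutpak, zibmuv → dezibmuv, …) follows the same rule: add the prefix de-.
So bewefed → debewefed.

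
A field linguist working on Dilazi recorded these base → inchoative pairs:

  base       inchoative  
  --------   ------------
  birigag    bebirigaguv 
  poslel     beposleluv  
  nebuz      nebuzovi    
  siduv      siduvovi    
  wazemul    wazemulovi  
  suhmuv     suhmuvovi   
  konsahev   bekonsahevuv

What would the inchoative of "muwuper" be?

wazemul and poslel both end in -l yet inflect differently (wazemulovi, beposleluv), so the final letter is not what conditions the rule; the last vowel is.
"muwuper" has last vowel 'e'. The stems whose last vowel is 'e' (poslel → beposleluv, konsahev → bekonsahevuv) add be- … -uv around the stem.
So muwuper → bemuwuperuv.

bemuwuperuv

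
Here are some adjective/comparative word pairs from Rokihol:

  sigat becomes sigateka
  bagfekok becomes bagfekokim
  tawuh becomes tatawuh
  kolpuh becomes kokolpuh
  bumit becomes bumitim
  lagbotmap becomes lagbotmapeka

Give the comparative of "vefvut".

vevefvut

sigat and bumit both end in -t yet inflect differently (sigateka, bumitim), so the final letter is not what conditions the rule; the last vowel is.
"vefvut" has last vowel 'u'. The stems whose last vowel is 'u' (tawuh → tatawuh, kolpuh → kokolpuh) repeat the first consonant+vowel as a prefix.
The other patterns: stems whose last vowel is 'a' add -eka; stems whose last vowel is 'i' or 'o' add -im.
So vefvut → vevefvut.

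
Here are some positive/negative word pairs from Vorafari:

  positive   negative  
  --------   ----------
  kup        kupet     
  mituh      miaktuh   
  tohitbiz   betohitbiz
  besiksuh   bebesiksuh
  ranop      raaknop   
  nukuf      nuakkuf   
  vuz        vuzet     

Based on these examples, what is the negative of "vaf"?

"vaf" has 1 vowel. The stems with 1 vowel (vuz → vuzet, kup → kupet) add -et.
So vaf → vafet.

vafet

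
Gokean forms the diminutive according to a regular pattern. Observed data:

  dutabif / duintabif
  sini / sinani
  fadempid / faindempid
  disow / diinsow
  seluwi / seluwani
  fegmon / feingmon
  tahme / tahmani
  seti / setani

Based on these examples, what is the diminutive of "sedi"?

fadempid and seti both have last vowel 'i' yet inflect differently (faindempid, setani), so the last vowel is not what conditions the rule; whether the stem ends in a vowel or a consonant is.
"sedi" ends in a vowel. The stems ending in a vowel (seti → setani, seluwi → seluwani, tahme → tahmani) drop the final letter and add -ani.
The other pattern: stems ending in a consonant insert -in- after the first vowel.
So sedi → sedani.

sedani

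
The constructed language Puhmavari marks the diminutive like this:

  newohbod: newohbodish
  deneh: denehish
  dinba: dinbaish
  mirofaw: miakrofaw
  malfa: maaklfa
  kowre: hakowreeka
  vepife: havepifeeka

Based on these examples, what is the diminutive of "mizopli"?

miakzopli

dinba and malfa both end in -a yet inflect differently (dinbaish, maaklfa), so the final letter is not what conditions the rule; the first letter is.
"mizopli" begins with m-. The stems beginning with m- (mirofaw → miakrofaw, malfa → maaklfa) insert -ak- after the first vowel.
So mizopli → miakzopli.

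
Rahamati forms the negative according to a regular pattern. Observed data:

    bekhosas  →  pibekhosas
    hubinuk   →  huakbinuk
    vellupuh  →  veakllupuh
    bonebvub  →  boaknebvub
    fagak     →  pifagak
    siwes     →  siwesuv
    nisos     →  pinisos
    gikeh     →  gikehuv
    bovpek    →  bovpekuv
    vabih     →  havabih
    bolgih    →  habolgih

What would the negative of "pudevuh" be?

gikeh and bolgih both end in -h yet inflect differently (gikehuv, habolgih), so the final letter is not what conditions the rule; the last vowel is.
"pudevuh" has last vowel 'u'. The stems whose last vowel is 'u' (hubinuk → huakbinuk, bonebvub → boaknebvub, vellupuh → veakllupuh) insert -ak- after the first vowel.
So pudevuh → puakdevuh.

puakdevuh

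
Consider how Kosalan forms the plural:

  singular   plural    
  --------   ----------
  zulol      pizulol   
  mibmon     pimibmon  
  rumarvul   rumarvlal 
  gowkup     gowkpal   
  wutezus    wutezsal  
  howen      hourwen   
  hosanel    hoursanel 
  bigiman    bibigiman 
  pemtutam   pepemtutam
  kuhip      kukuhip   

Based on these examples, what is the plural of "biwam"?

bibiwam

zulol and rumarvul both end in -l yet inflect differently (pizulol, rumarvlal), so the final letter is not what conditions the rule; the last vowel is.
"biwam" has last vowel 'a'. The stems whose last vowel is 'a' (bigiman → bibigiman, pemtutam → pepemtutam) repeat the first consonant+vowel as a prefix.
The other patterns: stems whose last vowel is 'o' add the prefix pi-; stems whose last vowel is 'u' delete the last vowel and add -al; stems whose last vowel is 'e' insert -ur- after the first vowel.
So biwam → bibiwam.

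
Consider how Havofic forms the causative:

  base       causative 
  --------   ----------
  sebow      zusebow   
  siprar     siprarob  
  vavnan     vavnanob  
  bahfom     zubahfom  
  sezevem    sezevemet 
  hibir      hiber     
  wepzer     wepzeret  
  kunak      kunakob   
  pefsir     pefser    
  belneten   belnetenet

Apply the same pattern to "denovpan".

denovpanob

siprar and pefsir both end in -r yet inflect differently (siprarob, pefser), so the final letter is not what conditions the rule; the last vowel is.
"denovpan" has last vowel 'a'. The stems whose last vowel is 'a' (vavnan → vavnanob, siprar → siprarob, kunak → kunakob) add -ob.
The other patterns: stems whose last vowel is 'o' add the prefix zu-; stems whose last vowel is 'i' change the last vowel to 'e'; stems whose last vowel is 'e' add -et.
So denovpan → denovpanob.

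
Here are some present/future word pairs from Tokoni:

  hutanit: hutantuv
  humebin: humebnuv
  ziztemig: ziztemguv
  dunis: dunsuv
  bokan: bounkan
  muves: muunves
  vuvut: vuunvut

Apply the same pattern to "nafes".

humebin and bokan both end in -n yet inflect differently (humebnuv, bounkan), so the final letter is not what conditions the rule; the last vowel is.
"nafes" has last vowel 'e'. The one such stem in the data (muves → muunves) inserts -un- after the first vowel (as do bokan, vuvut), so the same rule applies.
The other pattern: stems whose last vowel is 'i' delete the last vowel and add -uv.
So nafes → naunfes.

naunfes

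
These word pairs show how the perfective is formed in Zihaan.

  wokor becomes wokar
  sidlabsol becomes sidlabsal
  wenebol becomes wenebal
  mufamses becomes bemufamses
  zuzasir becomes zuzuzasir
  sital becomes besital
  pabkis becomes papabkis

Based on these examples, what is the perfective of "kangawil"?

wokor and zuzasir both end in -r yet inflect differently (wokar, zuzuzasir), so the final letter is not what conditions the rule; the last vowel is.
"kangawil" has last vowel 'i'. The stems whose last vowel is 'i' (zuzasir → zuzuzasir, pabkis → papabkis) repeat the first consonant+vowel as a prefix.
So kangawil → kakangawil.

kakangawil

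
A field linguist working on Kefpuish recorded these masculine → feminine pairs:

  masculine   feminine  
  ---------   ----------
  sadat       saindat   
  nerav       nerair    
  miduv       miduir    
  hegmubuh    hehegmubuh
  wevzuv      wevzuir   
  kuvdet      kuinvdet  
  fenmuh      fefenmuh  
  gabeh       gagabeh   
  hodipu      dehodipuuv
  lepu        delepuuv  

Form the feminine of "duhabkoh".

duduhabkoh

gabeh and kuvdet both have last vowel 'e' yet inflect differently (gagabeh, kuinvdet), so the last vowel is not what conditions the rule; the final letter is.
"duhabkoh" ends in -h. The stems ending in -h (hegmubuh → hehegmubuh, fenmuh → fefenmuh, gabeh → gagabeh) repeat the first consonant+vowel as a prefix.
So duhabkoh → duduhabkoh.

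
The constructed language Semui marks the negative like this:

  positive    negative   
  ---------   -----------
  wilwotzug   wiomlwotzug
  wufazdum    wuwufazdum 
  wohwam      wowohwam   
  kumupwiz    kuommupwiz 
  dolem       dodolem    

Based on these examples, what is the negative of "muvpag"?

muomvpag

"muvpag" ends in -g. The one such stem in the data (wilwotzug → wiomlwotzug) inserts -om- after the first vowel (as does kumupwiz), so the same rule applies.
So muvpag → muomvpag.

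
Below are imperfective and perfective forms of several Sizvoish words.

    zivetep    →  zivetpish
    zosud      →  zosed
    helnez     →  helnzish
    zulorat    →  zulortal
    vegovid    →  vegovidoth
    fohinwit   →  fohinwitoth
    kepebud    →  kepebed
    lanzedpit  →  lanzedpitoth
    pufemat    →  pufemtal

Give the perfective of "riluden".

riludnish

zosud and vegovid both end in -d yet inflect differently (zosed, vegovidoth), so the final letter is not what conditions the rule; the last vowel is.
"riluden" has last vowel 'e'. The stems whose last vowel is 'e' (zivetep → zivetpish, helnez → helnzish) delete the last vowel and add -ish.
The other patterns: stems whose last vowel is 'u' change the last vowel to 'e'; stems whose last vowel is 'i' add -oth; stems whose last vowel is 'a' delete the last vowel and add -al.
So riluden → riludnish.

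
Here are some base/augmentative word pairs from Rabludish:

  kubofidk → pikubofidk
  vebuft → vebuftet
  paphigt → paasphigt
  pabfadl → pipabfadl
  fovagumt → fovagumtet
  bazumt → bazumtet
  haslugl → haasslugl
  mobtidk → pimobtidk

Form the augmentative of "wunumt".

"wunumt" has second-to-last letter 'm'. The stems whose second-to-last letter is 'm' (bazumt → bazumtet, fovagumt → fovagumtet) add -et.
The other patterns: stems whose second-to-last letter is 'd' add the prefix pi-; stems whose second-to-last letter is 'g' insert -as- after the first vowel.
So wunumt → wunumtet.

wunumtet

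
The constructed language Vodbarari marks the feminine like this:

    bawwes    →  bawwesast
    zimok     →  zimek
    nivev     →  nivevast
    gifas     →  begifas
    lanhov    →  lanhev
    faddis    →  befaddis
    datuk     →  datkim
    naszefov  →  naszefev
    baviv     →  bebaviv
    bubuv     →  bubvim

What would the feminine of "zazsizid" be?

nivev and lanhov both end in -v yet inflect differently (nivevast, lanhev), so the final letter is not what conditions the rule; the last vowel is.
"zazsizid" has last vowel 'i'. The stems whose last vowel is 'i' (faddis → befaddis, baviv → bebaviv) add the prefix be-.
The other patterns: stems whose last vowel is 'e' add -ast; stems whose last vowel is 'o' change the last vowel to 'e'; stems whose last vowel is 'u' delete the last vowel and add -im.
So zazsizid → bezazsizid.

bezazsizid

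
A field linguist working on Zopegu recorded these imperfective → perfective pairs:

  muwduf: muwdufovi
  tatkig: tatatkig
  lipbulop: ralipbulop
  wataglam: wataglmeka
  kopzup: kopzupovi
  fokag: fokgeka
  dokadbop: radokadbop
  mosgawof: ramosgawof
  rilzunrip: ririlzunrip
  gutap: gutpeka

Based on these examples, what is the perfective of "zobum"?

zobumovi

"zobum" has last vowel 'u'. The stems whose last vowel is 'u' (kopzup → kopzupovi, muwduf → muwdufovi) add -ovi.
So zobum → zobumovi.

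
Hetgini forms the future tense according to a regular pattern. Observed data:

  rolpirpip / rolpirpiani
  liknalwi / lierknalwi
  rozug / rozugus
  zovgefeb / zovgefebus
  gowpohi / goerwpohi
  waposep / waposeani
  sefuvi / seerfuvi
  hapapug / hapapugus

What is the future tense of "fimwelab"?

fimwelabus

sefuvi and rolpirpip both have last vowel 'i' yet inflect differently (seerfuvi, rolpirpiani), so the last vowel is not what conditions the rule; the final letter is.
"fimwelab" ends in -b. The one such stem in the data (zovgefeb → zovgefebus) adds -us, so the same rule applies.
The other patterns: stems ending in -i insert -er- after the first vowel; stems ending in -p drop the final letter and add -ani.
So fimwelab → fimwelabus.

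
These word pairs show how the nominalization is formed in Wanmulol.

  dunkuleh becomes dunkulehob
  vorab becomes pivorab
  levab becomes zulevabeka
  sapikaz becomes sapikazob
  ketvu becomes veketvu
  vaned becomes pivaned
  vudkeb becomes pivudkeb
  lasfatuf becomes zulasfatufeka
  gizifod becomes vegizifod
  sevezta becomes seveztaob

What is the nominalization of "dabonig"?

dabonigob

vudkeb and levab both end in -b yet inflect differently (pivudkeb, zulevabeka), so the final letter is not what conditions the rule; the first letter is.
"dabonig" begins with d-. The one such stem in the data (dunkuleh → dunkulehob) adds -ob, so the same rule applies.
The other patterns: stems beginning with v- add the prefix pi-; stems beginning with l- add zu- … -eka around the stem; stems beginning with g- or k- add the prefix ve-.
So dabonig → dabonigob.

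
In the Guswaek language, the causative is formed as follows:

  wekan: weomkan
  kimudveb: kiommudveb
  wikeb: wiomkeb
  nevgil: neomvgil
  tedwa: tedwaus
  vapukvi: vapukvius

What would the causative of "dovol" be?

wekan and tedwa both have last vowel 'a' yet inflect differently (weomkan, tedwaus), so the last vowel is not what conditions the rule; whether the stem ends in a vowel or a consonant is.
"dovol" ends in a consonant. The stems ending in a consonant (wekan → weomkan, kimudveb → kiommudveb, wikeb → wiomkeb) insert -om- after the first vowel.
The other pattern: stems ending in a vowel add -us.
So dovol → doomvol.

doomvol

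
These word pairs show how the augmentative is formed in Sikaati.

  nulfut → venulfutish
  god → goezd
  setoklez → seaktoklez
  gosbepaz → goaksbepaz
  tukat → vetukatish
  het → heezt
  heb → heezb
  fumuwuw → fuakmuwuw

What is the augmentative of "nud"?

het and nulfut both end in -t yet inflect differently (heezt, venulfutish), so the final letter is not what conditions the rule; the number of vowels is.
"nud" has 1 vowel. The stems with 1 vowel (het → heezt, heb → heezb, god → goezd) insert -ez- after the first vowel.
The other patterns: stems with 2 vowels add ve- … -ish around the stem; stems with 3 vowels insert -ak- after the first vowel.
So nud → nuezd.

nuezd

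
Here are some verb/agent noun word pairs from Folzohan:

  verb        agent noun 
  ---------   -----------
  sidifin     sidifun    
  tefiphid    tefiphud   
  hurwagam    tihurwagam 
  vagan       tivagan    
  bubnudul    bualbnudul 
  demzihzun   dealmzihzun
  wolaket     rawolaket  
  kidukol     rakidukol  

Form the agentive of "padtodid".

padtodud

sidifin and vagan both end in -n yet inflect differently (sidifun, tivagan), so the final letter is not what conditions the rule; the last vowel is.
"padtodid" has last vowel 'i'. The stems whose last vowel is 'i' (sidifin → sidifun, tefiphid → tefiphud) change the last vowel to 'u'.
The other patterns: stems whose last vowel is 'a' add the prefix ti-; stems whose last vowel is 'u' insert -al- after the first vowel; stems whose last vowel is 'e' or 'o' add the prefix ra-.
So padtodid → padtodud.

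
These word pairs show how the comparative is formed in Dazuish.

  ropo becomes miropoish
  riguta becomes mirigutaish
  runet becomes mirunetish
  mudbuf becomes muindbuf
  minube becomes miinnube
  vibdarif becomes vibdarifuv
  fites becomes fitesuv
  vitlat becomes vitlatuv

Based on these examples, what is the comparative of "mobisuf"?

moinbisuf

"mobisuf" begins with m-. The stems beginning with m- (mudbuf → muindbuf, minube → miinnube) insert -in- after the first vowel.
The other patterns: stems beginning with r- add mi- … -ish around the stem; stems beginning with f- or v- add -uv.
So mobisuf → moinbisuf.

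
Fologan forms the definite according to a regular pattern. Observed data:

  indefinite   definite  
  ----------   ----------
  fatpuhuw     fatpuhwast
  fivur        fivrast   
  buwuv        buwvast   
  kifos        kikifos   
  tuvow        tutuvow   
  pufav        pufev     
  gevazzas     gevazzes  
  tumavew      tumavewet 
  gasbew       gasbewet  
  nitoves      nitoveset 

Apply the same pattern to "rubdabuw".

rubdabwast

fatpuhuw and tuvow both end in -w yet inflect differently (fatpuhwast, tutuvow), so the final letter is not what conditions the rule; the last vowel is.
"rubdabuw" has last vowel 'u'. The stems whose last vowel is 'u' (fatpuhuw → fatpuhwast, fivur → fivrast, buwuv → buwvast) delete the last vowel and add -ast.
So rubdabuw → rubdabwast.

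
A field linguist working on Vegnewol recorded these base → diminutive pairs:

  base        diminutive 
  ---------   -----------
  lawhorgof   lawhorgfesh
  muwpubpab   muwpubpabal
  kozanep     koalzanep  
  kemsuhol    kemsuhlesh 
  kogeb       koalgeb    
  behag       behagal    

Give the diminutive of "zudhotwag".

"zudhotwag" has last vowel 'a'. The stems whose last vowel is 'a' (behag → behagal, muwpubpab → muwpubpabal) add -al.
The other patterns: stems whose last vowel is 'o' delete the last vowel and add -esh; stems whose last vowel is 'e' insert -al- after the first vowel.
So zudhotwag → zudhotwagal.

zudhotwagal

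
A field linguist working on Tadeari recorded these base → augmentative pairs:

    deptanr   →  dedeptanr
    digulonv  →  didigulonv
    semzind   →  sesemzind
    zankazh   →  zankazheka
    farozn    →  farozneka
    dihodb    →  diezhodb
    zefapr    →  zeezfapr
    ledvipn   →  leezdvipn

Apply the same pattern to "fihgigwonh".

deptanr and zefapr both end in -r yet inflect differently (dedeptanr, zeezfapr), so the final letter is not what conditions the rule; the second-to-last letter is.
"fihgigwonh" has second-to-last letter 'n'. The stems whose second-to-last letter is 'n' (deptanr → dedeptanr, digulonv → didigulonv, semzind → sesemzind) repeat the first consonant+vowel as a prefix.
The other patterns: stems whose second-to-last letter is 'z' add -eka; stems whose second-to-last letter is 'd' or 'p' insert -ez- after the first vowel.
So fihgigwonh → fifihgigwonh.

fifihgigwonh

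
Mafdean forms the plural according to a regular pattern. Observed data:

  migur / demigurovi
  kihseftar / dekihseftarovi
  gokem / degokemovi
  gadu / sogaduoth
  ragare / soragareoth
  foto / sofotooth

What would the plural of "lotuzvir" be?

delotuzvirovi

"lotuzvir" ends in a consonant. The stems ending in a consonant (migur → demigurovi, kihseftar → dekihseftarovi, gokem → degokemovi) add de- … -ovi around the stem.
So lotuzvir → delotuzvirovi.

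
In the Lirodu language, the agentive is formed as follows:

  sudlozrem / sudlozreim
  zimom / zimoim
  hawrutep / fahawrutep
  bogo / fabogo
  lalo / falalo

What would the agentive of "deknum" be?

deknuim

"deknum" ends in -m. The stems ending in -m (sudlozrem → sudlozreim, zimom → zimoim) drop the final letter and add -im.
The other pattern: stems ending in -o or -p add the prefix fa-.
So deknum → deknuim.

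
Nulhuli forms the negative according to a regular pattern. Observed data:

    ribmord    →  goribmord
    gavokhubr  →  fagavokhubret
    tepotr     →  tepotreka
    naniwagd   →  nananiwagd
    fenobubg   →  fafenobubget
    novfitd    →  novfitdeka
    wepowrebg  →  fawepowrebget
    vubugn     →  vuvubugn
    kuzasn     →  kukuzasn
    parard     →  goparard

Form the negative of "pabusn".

novfitd and ribmord both end in -d yet inflect differently (novfitdeka, goribmord), so the final letter is not what conditions the rule; the second-to-last letter is.
"pabusn" has second-to-last letter 's'. The one such stem in the data (kuzasn → kukuzasn) repeats the first consonant+vowel as a prefix (as do naniwagd, vubugn), so the same rule applies.
The other patterns: stems whose second-to-last letter is 't' add -eka; stems whose second-to-last letter is 'r' add the prefix go-; stems whose second-to-last letter is 'b' add fa- … -et around the stem.
So pabusn → papabusn.

papabusn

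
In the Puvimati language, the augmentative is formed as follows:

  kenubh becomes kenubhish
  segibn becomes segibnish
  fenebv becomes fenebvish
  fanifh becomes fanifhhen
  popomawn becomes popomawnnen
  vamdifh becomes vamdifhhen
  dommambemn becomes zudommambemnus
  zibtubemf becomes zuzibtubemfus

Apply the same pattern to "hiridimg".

kenubh and fanifh both end in -h yet inflect differently (kenubhish, fanifhhen), so the final letter is not what conditions the rule; the second-to-last letter is.
"hiridimg" has second-to-last letter 'm'. The stems whose second-to-last letter is 'm' (dommambemn → zudommambemnus, zibtubemf → zuzibtubemfus) add zu- … -us around the stem.
So hiridimg → zuhiridimgus.

zuhiridimgus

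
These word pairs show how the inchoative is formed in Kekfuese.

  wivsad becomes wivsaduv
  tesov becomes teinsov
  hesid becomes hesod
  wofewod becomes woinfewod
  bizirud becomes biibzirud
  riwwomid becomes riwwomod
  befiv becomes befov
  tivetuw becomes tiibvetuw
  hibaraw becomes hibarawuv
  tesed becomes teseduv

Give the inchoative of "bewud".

wivsad and bizirud both end in -d yet inflect differently (wivsaduv, biibzirud), so the final letter is not what conditions the rule; the last vowel is.
"bewud" has last vowel 'u'. The stems whose last vowel is 'u' (bizirud → biibzirud, tivetuw → tiibvetuw) insert -ib- after the first vowel.
The other patterns: stems whose last vowel is 'a' or 'e' add -uv; stems whose last vowel is 'i' change the last vowel to 'o'; stems whose last vowel is 'o' insert -in- after the first vowel.
So bewud → beibwud.

beibwud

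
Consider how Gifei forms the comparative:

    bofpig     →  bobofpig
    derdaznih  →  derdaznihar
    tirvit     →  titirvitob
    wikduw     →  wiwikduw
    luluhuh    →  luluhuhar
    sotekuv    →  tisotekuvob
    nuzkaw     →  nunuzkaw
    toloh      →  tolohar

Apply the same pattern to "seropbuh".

"seropbuh" ends in -h. The stems ending in -h (toloh → tolohar, derdaznih → derdaznihar, luluhuh → luluhuhar) add -ar.
So seropbuh → seropbuhar.

seropbuhar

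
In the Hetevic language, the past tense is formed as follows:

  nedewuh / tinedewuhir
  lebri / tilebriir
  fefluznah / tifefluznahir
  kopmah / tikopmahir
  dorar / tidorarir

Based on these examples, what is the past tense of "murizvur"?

timurizvurir

Every pair shown (nedewuh → tinedewuhir, lebri → tilebriir, fefluznah → tifefluznahir, …) follows the same rule: add ti- … -ir around the stem.
So murizvur → timurizvurir.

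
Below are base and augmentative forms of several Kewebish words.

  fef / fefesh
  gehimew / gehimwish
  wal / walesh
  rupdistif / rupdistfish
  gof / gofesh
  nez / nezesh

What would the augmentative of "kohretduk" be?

kohretdkish

"kohretduk" has 3 vowels. The stems with 3 vowels (gehimew → gehimwish, rupdistif → rupdistfish) delete the last vowel and add -ish.
So kohretduk → kohretdkish.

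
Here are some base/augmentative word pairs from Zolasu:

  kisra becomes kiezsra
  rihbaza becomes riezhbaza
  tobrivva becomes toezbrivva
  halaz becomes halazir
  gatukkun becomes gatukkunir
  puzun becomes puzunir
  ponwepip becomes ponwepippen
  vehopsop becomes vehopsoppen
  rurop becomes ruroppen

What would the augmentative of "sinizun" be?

kisra and halaz both have last vowel 'a' yet inflect differently (kiezsra, halazir), so the last vowel is not what conditions the rule; the final letter is.
"sinizun" ends in -n. The stems ending in -n (gatukkun → gatukkunir, puzun → puzunir) add -ir.
The other patterns: stems ending in -a insert -ez- after the first vowel; stems ending in -p double the final consonant and add -en.
So sinizun → sinizunir.

sinizunir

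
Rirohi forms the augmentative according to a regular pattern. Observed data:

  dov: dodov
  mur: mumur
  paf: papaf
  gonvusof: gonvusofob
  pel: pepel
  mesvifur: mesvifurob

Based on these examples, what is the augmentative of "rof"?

rorof

gonvusof and paf both end in -f yet inflect differently (gonvusofob, papaf), so the final letter is not what conditions the rule; the number of vowels is.
"rof" has 1 vowel. The stems with 1 vowel (dov → dodov, pel → pepel, paf → papaf) repeat the first consonant+vowel as a prefix.
So rof → rorof.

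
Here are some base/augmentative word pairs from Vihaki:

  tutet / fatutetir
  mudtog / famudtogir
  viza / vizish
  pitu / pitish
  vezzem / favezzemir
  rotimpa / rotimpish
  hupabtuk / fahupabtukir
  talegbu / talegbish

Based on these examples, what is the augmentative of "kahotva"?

kahotvish

"kahotva" ends in a vowel. The stems ending in a vowel (talegbu → talegbish, rotimpa → rotimpish, pitu → pitish) drop the final letter and add -ish.
The other pattern: stems ending in a consonant add fa- … -ir around the stem.
So kahotva → kahotvish.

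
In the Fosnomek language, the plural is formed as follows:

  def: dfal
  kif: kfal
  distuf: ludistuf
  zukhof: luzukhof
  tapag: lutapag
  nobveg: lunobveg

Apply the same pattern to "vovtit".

def and distuf both end in -f yet inflect differently (dfal, ludistuf), so the final letter is not what conditions the rule; the number of vowels is.
"vovtit" has 2 vowels. The stems with 2 vowels (distuf → ludistuf, zukhof → luzukhof, tapag → lutapag) add the prefix lu-.
The other pattern: stems with 1 vowel delete the last vowel and add -al.
So vovtit → luvovtit.

luvovtit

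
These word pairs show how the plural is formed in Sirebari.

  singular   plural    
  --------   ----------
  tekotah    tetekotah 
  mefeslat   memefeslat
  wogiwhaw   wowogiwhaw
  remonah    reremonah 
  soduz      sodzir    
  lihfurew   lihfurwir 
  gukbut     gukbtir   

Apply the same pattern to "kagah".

kakagah

wogiwhaw and lihfurew both end in -w yet inflect differently (wowogiwhaw, lihfurwir), so the final letter is not what conditions the rule; the last vowel is.
"kagah" has last vowel 'a'. The stems whose last vowel is 'a' (tekotah → tetekotah, mefeslat → memefeslat, wogiwhaw → wowogiwhaw) repeat the first consonant+vowel as a prefix.
The other pattern: stems whose last vowel is 'e' or 'u' delete the last vowel and add -ir.
So kagah → kakagah.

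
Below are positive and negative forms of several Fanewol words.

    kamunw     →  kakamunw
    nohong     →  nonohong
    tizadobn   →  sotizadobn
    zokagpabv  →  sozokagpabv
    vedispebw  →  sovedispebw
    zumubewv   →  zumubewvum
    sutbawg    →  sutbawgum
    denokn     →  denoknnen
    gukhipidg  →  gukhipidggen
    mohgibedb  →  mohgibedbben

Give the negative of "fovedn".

fovednnen

kamunw and vedispebw both end in -w yet inflect differently (kakamunw, sovedispebw), so the final letter is not what conditions the rule; the second-to-last letter is.
"fovedn" has second-to-last letter 'd'. The stems whose second-to-last letter is 'd' (gukhipidg → gukhipidggen, mohgibedb → mohgibedbben) double the final consonant and add -en.
So fovedn → fovednnen.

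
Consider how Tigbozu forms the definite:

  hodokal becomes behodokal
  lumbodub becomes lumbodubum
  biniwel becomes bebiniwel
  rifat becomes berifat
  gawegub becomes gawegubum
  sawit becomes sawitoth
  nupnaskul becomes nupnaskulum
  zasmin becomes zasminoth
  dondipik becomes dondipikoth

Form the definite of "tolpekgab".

sawit and rifat both end in -t yet inflect differently (sawitoth, berifat), so the final letter is not what conditions the rule; the last vowel is.
"tolpekgab" has last vowel 'a'. The stems whose last vowel is 'a' (rifat → berifat, hodokal → behodokal) add the prefix be-.
The other patterns: stems whose last vowel is 'i' add -oth; stems whose last vowel is 'u' add -um.
So tolpekgab → betolpekgab.

betolpekgab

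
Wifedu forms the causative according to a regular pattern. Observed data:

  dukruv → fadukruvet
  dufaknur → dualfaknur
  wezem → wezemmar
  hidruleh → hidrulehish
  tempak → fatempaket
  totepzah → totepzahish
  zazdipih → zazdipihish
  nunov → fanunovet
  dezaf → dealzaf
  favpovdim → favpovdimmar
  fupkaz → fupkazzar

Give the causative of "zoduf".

zazdipih and favpovdim both have last vowel 'i' yet inflect differently (zazdipihish, favpovdimmar), so the last vowel is not what conditions the rule; the final letter is.
"zoduf" ends in -f. The one such stem in the data (dezaf → dealzaf) inserts -al- after the first vowel (as does dufaknur), so the same rule applies.
The other patterns: stems ending in -h add -ish; stems ending in -m or -z double the final consonant and add -ar; stems ending in -k or -v add fa- … -et around the stem.
So zoduf → zoalduf.

zoalduf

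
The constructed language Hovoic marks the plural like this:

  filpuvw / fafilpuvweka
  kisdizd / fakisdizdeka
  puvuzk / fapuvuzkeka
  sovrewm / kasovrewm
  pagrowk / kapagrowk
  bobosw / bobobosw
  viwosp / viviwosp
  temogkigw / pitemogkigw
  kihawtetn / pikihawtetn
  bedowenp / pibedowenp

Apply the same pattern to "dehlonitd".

puvuzk and pagrowk both end in -k yet inflect differently (fapuvuzkeka, kapagrowk), so the final letter is not what conditions the rule; the second-to-last letter is.
"dehlonitd" has second-to-last letter 't'. The one such stem in the data (kihawtetn → pikihawtetn) adds the prefix pi-, so the same rule applies.
The other patterns: stems whose second-to-last letter is 'v' or 'z' add fa- … -eka around the stem; stems whose second-to-last letter is 'w' add the prefix ka-; stems whose second-to-last letter is 's' repeat the first consonant+vowel as a prefix.
So dehlonitd → pidehlonitd.

pidehlonitd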